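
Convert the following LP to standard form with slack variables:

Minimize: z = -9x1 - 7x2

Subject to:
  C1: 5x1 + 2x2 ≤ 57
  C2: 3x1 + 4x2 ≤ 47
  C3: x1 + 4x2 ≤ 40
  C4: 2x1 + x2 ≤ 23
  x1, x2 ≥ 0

min z = -9x1 - 7x2

s.t.
  5x1 + 2x2 + s1 = 57
  3x1 + 4x2 + s2 = 47
  x1 + 4x2 + s3 = 40
  2x1 + x2 + s4 = 23
  x1, x2, s1, s2, s3, s4 ≥ 0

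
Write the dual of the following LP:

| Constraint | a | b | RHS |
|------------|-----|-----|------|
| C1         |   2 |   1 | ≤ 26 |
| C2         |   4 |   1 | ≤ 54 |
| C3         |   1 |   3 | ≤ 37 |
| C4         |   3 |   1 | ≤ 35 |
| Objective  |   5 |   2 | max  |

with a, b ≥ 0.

Primal max cᵀx s.t. Ax ≤ b, x ≥ 0  →  Dual min bᵀy s.t. Aᵀy ≥ c, y ≥ 0.

Minimize: z = 26y1 + 54y2 + 37y3 + 35y4

Subject to:
  2y1 + 4y2 + y3 + 3y4 ≥ 5
  y1 + y2 + 3y3 + y4 ≥ 2
  y1, y2, y3, y4 ≥ 0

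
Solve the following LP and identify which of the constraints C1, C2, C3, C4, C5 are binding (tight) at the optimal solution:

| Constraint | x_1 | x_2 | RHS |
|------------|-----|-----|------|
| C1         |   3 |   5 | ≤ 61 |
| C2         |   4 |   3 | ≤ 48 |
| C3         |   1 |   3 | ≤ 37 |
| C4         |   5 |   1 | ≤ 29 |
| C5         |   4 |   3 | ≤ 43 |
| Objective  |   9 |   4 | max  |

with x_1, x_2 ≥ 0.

At x_1 = 4, x_2 = 9, compute slack b - a·x for each constraint:
  C1: 61 − 57 = 4  (slack)
  C2: 48 − 43 = 5  (slack)
  C3: 37 − 31 = 6  (slack)
  C4: 29 − 29 = 0  (binding)
  C5: 43 − 43 = 0  (binding)

Optimal: x_1 = 4, x_2 = 9
Binding: C4, C5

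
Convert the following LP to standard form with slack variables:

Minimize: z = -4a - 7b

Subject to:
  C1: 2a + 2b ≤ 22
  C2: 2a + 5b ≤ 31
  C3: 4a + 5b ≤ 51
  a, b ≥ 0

min z = -4a - 7b

s.t.
  2a + 2b + s1 = 22
  2a + 5b + s2 = 31
  4a + 5b + s3 = 51
  a, b, s1, s2, s3 ≥ 0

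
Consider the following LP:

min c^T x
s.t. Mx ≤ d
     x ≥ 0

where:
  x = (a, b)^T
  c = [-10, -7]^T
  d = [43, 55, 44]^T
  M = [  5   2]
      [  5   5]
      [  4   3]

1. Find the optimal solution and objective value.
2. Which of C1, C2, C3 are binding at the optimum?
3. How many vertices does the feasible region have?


1. a = 7, b = 4, z = -98
2. C1, C2
3. 4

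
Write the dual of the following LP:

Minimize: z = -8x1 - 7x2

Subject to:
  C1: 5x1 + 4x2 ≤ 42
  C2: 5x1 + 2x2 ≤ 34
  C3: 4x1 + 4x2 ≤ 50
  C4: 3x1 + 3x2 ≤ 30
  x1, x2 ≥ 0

Primal min cᵀx s.t. Ax ≤ b, x ≥ 0  →  Dual max −bᵀy s.t. Aᵀy ≥ −c, y ≥ 0.

Maximize: z = -42y1 - 34y2 - 50y3 - 30y4

Subject to:
  5y1 + 5y2 + 4y3 + 3y4 ≥ 8
  4y1 + 2y2 + 4y3 + 3y4 ≥ 7
  y1, y2, y3, y4 ≥ 0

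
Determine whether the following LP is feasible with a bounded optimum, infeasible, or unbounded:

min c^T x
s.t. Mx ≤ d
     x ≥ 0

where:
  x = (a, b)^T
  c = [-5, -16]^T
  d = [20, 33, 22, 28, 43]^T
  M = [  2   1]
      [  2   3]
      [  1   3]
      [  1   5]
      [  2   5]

Feasible with a bounded optimal solution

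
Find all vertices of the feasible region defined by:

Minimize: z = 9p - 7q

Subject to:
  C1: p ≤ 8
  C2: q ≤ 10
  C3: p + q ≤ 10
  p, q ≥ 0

(0, 0), (8, 0), (8, 2), (0, 10)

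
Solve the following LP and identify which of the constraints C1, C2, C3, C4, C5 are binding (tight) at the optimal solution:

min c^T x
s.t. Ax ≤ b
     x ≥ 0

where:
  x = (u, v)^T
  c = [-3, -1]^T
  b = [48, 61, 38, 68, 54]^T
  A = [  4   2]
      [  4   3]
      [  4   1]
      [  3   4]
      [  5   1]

At u = 7, v = 10, compute slack b - a·x for each constraint:
  C1: 48 − 48 = 0  (binding)
  C2: 61 − 58 = 3  (slack)
  C3: 38 − 38 = 0  (binding)
  C4: 68 − 61 = 7  (slack)
  C5: 54 − 45 = 9  (slack)

Optimal: u = 7, v = 10
Binding: C1, C3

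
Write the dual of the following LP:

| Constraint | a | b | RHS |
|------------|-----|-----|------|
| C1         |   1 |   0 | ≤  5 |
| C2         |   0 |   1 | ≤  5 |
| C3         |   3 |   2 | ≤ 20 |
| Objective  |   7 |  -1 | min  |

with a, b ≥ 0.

Primal min cᵀx s.t. Ax ≤ b, x ≥ 0  →  Dual max −bᵀy s.t. Aᵀy ≥ −c, y ≥ 0.

Maximize: z = -5y1 - 5y2 - 20y3

Subject to:
  y1 + 3y3 ≥ -7
  y2 + 2y3 ≥ 1
  y1, y2, y3 ≥ 0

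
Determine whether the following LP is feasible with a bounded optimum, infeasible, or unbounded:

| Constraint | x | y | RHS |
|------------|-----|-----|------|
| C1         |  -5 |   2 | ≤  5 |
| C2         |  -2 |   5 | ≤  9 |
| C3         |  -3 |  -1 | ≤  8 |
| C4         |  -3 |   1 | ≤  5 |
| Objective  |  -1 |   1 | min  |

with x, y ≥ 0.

Unbounded (objective can decrease without bound)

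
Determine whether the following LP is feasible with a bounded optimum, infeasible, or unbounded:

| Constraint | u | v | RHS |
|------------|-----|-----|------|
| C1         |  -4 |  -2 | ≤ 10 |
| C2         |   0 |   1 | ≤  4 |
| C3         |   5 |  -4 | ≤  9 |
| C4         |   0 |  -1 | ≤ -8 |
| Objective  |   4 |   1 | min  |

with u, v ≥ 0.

Infeasible (no feasible solution exists)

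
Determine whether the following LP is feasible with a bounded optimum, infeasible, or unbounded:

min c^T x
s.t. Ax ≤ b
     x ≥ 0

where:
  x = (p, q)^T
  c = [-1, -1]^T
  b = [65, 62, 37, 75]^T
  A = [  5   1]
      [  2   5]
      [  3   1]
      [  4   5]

Feasible with a bounded optimal solution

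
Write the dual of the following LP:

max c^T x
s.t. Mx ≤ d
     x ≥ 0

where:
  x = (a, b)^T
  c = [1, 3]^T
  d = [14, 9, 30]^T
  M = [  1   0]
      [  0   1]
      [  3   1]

Primal max cᵀx s.t. Ax ≤ b, x ≥ 0  →  Dual min bᵀy s.t. Aᵀy ≥ c, y ≥ 0.

Minimize: z = 14y1 + 9y2 + 30y3

Subject to:
  y1 + 3y3 ≥ 1
  y2 + y3 ≥ 3
  y1, y2, y3 ≥ 0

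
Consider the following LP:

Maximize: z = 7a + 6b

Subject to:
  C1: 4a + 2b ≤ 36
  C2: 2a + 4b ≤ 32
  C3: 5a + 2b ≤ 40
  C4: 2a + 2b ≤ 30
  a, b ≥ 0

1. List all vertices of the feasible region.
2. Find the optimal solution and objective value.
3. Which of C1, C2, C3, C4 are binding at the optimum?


1. (0, 0), (8, 0), (6, 5), (0, 8)
2. a = 6, b = 5, z = 72
3. C2, C3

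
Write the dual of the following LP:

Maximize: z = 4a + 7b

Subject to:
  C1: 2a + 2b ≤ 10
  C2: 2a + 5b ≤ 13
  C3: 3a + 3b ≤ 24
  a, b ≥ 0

Primal max cᵀx s.t. Ax ≤ b, x ≥ 0  →  Dual min bᵀy s.t. Aᵀy ≥ c, y ≥ 0.

Minimize: z = 10y1 + 13y2 + 24y3

Subject to:
  2y1 + 2y2 + 3y3 ≥ 4
  2y1 + 5y2 + 3y3 ≥ 7
  y1, y2, y3 ≥ 0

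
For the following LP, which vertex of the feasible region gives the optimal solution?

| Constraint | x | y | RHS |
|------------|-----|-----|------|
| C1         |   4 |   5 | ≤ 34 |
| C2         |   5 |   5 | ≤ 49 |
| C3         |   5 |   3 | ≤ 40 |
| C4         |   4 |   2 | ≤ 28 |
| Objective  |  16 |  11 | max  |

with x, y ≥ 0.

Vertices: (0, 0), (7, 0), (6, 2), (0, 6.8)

Evaluate the objective at each vertex of the feasible region:
  z(0, 0) = 0
  z(7, 0) = 112
  z(6, 2) = 118  ←
  z(0, 6.8) = 74.8
The maximum is at x = 6, y = 2.

(6, 2)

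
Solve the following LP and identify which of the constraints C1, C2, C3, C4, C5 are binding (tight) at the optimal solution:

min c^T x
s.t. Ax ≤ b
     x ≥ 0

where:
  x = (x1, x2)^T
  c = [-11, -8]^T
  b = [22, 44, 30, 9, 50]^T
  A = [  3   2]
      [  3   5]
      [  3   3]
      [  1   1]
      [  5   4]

At x1 = 4, x2 = 5, compute slack b - a·x for each constraint:
  C1: 22 − 22 = 0  (binding)
  C2: 44 − 37 = 7  (slack)
  C3: 30 − 27 = 3  (slack)
  C4: 9 − 9 = 0  (binding)
  C5: 50 − 40 = 10  (slack)

Optimal: x1 = 4, x2 = 5
Binding: C1, C4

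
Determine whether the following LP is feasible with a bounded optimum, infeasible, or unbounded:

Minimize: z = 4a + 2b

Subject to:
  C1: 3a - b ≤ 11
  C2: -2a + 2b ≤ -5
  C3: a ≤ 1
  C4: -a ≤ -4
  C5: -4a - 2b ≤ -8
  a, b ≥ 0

Infeasible (no feasible solution exists)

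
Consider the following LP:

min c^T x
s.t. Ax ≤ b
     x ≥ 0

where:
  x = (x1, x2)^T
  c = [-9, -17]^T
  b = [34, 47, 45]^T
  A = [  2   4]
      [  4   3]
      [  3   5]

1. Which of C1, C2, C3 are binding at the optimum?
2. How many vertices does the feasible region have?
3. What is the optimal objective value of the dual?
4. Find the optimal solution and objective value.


1. C1, C3
2. 5
3. -147
4. x1 = 5, x2 = 6, z = -147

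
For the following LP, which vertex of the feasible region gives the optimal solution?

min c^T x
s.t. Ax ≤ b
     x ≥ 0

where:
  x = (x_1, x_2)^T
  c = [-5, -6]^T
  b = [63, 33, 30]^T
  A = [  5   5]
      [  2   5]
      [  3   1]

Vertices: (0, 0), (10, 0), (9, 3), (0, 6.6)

Evaluate the objective at each vertex of the feasible region:
  z(0, 0) = 0
  z(10, 0) = -50
  z(9, 3) = -63  ←
  z(0, 6.6) = -39.6
The minimum is at x_1 = 9, x_2 = 3.

(9, 3)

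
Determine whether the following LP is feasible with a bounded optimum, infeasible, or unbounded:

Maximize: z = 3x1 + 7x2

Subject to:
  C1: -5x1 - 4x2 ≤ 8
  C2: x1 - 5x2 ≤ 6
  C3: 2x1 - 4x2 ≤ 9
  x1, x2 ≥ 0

Unbounded (objective can increase without bound)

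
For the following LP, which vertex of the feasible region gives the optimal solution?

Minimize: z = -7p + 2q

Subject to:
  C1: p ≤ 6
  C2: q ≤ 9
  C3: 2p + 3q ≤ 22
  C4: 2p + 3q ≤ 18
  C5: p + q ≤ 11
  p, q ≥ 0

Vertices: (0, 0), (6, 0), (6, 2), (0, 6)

Evaluate the objective at each vertex of the feasible region:
  z(0, 0) = 0
  z(6, 0) = -42  ←
  z(6, 2) = -38
  z(0, 6) = 12
The minimum is at p = 6, q = 0.

(6, 0)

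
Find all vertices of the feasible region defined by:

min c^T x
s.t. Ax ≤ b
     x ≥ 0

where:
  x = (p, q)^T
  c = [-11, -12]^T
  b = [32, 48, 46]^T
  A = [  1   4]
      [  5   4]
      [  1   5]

(0, 0), (9.6, 0), (4, 7), (0, 8)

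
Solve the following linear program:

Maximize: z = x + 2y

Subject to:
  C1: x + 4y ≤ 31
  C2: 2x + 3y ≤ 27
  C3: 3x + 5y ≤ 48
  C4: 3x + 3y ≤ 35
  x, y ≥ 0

Evaluate the objective at each vertex of the feasible region:
  z(0, 0) = 0
  z(11.67, 0) = 11.67
  z(8, 3.667) = 15.33
  z(3, 7) = 17  ←
  z(0, 7.75) = 15.5
The maximum is at x = 3, y = 7.

x = 3, y = 7, z = 17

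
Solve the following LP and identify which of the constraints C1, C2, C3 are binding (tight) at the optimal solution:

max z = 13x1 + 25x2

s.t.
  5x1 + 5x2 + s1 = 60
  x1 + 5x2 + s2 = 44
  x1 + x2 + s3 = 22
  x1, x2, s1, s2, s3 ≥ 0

At x1 = 4, x2 = 8, compute slack b - a·x for each constraint:
  C1: 60 − 60 = 0  (binding)
  C2: 44 − 44 = 0  (binding)
  C3: 22 − 12 = 10  (slack)

Optimal: x1 = 4, x2 = 8
Binding: C1, C2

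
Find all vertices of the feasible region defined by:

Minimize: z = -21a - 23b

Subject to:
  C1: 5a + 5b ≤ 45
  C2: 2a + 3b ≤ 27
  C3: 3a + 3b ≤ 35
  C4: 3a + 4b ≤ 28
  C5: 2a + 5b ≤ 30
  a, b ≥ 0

(0, 0), (9, 0), (8, 1), (2.857, 4.857), (0, 6)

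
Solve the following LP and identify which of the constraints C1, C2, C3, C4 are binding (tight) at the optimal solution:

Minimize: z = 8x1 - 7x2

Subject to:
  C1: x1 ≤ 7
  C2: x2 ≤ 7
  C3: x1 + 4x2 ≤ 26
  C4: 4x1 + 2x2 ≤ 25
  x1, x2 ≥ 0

At x1 = 0, x2 = 6.5, compute slack b - a·x for each constraint:
  C1: 7 − 0 = 7  (slack)
  C2: 7 − 6.5 = 0.5  (slack)
  C3: 26 − 26 = 0  (binding)
  C4: 25 − 13 = 12  (slack)

Optimal: x1 = 0, x2 = 6.5
Binding: C3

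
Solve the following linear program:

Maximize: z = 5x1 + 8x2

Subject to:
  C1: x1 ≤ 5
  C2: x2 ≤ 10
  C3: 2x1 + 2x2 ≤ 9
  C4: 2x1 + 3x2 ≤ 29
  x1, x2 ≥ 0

Evaluate the objective at each vertex of the feasible region:
  z(0, 0) = 0
  z(4.5, 0) = 22.5
  z(0, 4.5) = 36  ←
The maximum is at x1 = 0, x2 = 4.5.

x1 = 0, x2 = 4.5, z = 36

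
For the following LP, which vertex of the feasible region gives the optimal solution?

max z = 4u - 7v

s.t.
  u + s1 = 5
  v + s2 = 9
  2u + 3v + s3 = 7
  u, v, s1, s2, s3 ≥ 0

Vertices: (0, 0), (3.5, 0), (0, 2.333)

Evaluate the objective at each vertex of the feasible region:
  z(0, 0) = 0
  z(3.5, 0) = 14  ←
  z(0, 2.333) = -16.33
The maximum is at u = 3.5, v = 0.

(3.5, 0)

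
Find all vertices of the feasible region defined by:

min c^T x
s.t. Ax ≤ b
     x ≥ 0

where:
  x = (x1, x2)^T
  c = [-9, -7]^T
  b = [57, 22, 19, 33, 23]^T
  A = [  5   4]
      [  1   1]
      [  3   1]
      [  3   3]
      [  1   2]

(0, 0), (6.333, 0), (4, 7), (0, 11)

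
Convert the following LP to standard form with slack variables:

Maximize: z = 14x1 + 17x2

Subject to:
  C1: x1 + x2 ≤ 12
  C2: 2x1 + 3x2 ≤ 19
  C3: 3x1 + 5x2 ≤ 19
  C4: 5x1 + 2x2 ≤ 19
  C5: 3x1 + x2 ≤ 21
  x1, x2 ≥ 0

max z = 14x1 + 17x2

s.t.
  x1 + x2 + s1 = 12
  2x1 + 3x2 + s2 = 19
  3x1 + 5x2 + s3 = 19
  5x1 + 2x2 + s4 = 19
  3x1 + x2 + s5 = 21
  x1, x2, s1, s2, s3, s4, s5 ≥ 0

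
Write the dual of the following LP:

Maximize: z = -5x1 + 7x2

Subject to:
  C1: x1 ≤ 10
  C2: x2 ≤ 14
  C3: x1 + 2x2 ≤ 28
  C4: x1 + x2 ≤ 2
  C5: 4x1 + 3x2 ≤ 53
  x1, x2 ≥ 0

Primal max cᵀx s.t. Ax ≤ b, x ≥ 0  →  Dual min bᵀy s.t. Aᵀy ≥ c, y ≥ 0.

Minimize: z = 10y1 + 14y2 + 28y3 + 2y4 + 53y5

Subject to:
  y1 + y3 + y4 + 4y5 ≥ -5
  y2 + 2y3 + y4 + 3y5 ≥ 7
  y1, y2, y3, y4, y5 ≥ 0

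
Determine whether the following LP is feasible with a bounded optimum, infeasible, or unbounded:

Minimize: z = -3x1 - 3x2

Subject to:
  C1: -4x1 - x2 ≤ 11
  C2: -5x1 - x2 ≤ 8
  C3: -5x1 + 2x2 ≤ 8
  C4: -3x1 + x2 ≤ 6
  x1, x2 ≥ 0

Unbounded (objective can decrease without bound)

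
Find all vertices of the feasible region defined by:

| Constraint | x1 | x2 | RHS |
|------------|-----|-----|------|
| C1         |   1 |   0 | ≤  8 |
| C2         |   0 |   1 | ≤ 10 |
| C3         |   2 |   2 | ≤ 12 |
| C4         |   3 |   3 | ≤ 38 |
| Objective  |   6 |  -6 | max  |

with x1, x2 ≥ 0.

(0, 0), (6, 0), (0, 6)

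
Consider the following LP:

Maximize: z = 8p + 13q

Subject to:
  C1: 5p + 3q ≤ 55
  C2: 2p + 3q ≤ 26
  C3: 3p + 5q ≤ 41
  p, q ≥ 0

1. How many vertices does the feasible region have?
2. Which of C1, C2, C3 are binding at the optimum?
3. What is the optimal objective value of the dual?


1. 5
2. C2, C3
3. 108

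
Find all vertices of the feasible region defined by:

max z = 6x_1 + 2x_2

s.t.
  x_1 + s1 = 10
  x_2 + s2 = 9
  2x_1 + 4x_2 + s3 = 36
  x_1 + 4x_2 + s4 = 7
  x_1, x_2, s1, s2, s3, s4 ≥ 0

(0, 0), (7, 0), (0, 1.75)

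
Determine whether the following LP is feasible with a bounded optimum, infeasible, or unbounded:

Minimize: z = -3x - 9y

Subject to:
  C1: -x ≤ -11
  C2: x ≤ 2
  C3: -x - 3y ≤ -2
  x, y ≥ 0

Infeasible (no feasible solution exists)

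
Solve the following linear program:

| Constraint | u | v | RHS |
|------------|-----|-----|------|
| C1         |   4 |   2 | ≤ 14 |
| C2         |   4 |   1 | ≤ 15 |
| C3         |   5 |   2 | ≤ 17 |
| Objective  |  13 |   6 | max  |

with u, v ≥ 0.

Evaluate the objective at each vertex of the feasible region:
  z(0, 0) = 0
  z(3.4, 0) = 44.2
  z(3, 1) = 45  ←
  z(0, 7) = 42
The maximum is at u = 3, v = 1.

u = 3, v = 1, z = 45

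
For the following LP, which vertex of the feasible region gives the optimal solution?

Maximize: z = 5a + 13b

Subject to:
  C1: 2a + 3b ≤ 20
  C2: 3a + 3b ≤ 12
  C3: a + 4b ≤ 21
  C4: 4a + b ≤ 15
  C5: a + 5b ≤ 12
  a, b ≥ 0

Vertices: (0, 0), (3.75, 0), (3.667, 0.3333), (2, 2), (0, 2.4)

Evaluate the objective at each vertex of the feasible region:
  z(0, 0) = 0
  z(3.75, 0) = 18.75
  z(3.667, 0.3333) = 22.67
  z(2, 2) = 36  ←
  z(0, 2.4) = 31.2
The maximum is at a = 2, b = 2.

(2, 2)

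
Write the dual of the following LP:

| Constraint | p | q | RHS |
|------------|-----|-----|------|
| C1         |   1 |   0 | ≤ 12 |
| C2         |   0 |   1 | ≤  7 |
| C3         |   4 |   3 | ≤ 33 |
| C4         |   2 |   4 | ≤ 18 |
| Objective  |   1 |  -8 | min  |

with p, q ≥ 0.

Primal min cᵀx s.t. Ax ≤ b, x ≥ 0  →  Dual max −bᵀy s.t. Aᵀy ≥ −c, y ≥ 0.

Maximize: z = -12y1 - 7y2 - 33y3 - 18y4

Subject to:
  y1 + 4y3 + 2y4 ≥ -1
  y2 + 3y3 + 4y4 ≥ 8
  y1, y2, y3, y4 ≥ 0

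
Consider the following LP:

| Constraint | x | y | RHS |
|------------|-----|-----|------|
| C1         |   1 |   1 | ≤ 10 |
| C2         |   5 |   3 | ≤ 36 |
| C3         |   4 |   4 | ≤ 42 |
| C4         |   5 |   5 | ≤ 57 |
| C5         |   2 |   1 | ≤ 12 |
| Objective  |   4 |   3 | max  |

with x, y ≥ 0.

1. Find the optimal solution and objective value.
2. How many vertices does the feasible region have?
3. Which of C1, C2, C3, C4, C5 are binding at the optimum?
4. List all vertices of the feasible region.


1. x = 2, y = 8, z = 32
2. 4
3. C1, C5
4. (0, 0), (6, 0), (2, 8), (0, 10)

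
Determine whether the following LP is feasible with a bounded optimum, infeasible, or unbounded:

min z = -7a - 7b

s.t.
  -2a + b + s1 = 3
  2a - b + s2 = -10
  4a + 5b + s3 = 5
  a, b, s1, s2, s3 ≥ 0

Infeasible (no feasible solution exists)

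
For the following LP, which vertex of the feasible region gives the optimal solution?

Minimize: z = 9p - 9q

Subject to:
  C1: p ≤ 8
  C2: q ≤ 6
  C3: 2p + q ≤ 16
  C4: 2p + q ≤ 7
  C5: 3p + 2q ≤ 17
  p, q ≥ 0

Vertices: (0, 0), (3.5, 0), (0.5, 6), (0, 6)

Evaluate the objective at each vertex of the feasible region:
  z(0, 0) = 0
  z(3.5, 0) = 31.5
  z(0.5, 6) = -49.5
  z(0, 6) = -54  ←
The minimum is at p = 0, q = 6.

(0, 6)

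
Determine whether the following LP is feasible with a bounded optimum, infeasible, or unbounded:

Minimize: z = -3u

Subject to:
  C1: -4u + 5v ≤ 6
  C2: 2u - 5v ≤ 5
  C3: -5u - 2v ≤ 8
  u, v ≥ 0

Unbounded (objective can decrease without bound)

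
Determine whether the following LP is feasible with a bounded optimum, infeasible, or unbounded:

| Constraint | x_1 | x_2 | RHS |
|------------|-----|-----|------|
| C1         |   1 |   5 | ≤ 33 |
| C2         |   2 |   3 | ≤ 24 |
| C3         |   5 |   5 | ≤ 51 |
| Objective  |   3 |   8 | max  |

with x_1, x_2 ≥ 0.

Feasible with a bounded optimal solution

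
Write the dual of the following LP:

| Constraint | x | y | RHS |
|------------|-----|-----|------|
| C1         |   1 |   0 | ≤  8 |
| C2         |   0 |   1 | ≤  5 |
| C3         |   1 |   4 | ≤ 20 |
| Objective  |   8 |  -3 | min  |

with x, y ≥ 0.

Primal min cᵀx s.t. Ax ≤ b, x ≥ 0  →  Dual max −bᵀy s.t. Aᵀy ≥ −c, y ≥ 0.

Maximize: z = -8y1 - 5y2 - 20y3

Subject to:
  y1 + y3 ≥ -8
  y2 + 4y3 ≥ 3
  y1, y2, y3 ≥ 0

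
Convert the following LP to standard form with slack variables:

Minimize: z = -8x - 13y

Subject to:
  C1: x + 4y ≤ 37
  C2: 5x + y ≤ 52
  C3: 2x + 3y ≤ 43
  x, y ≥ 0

min z = -8x - 13y

s.t.
  x + 4y + s1 = 37
  5x + y + s2 = 52
  2x + 3y + s3 = 43
  x, y, s1, s2, s3 ≥ 0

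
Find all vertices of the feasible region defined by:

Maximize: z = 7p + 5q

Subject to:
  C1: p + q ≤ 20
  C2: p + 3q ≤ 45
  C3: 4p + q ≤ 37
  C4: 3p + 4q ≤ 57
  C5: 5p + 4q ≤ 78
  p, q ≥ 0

(0, 0), (9.25, 0), (7, 9), (0, 14.25)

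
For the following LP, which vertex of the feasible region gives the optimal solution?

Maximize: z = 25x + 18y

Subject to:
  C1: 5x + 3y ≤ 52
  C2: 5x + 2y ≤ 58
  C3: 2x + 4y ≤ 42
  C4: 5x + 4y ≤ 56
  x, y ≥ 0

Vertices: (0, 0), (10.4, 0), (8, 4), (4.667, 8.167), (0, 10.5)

Evaluate the objective at each vertex of the feasible region:
  z(0, 0) = 0
  z(10.4, 0) = 260
  z(8, 4) = 272  ←
  z(4.667, 8.167) = 263.7
  z(0, 10.5) = 189
The maximum is at x = 8, y = 4.

(8, 4)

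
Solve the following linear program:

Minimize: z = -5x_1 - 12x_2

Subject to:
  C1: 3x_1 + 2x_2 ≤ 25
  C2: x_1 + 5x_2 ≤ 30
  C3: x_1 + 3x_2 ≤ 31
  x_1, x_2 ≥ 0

Evaluate the objective at each vertex of the feasible region:
  z(0, 0) = 0
  z(8.333, 0) = -41.67
  z(5, 5) = -85  ←
  z(0, 6) = -72
The minimum is at x_1 = 5, x_2 = 5.

x_1 = 5, x_2 = 5, z = -85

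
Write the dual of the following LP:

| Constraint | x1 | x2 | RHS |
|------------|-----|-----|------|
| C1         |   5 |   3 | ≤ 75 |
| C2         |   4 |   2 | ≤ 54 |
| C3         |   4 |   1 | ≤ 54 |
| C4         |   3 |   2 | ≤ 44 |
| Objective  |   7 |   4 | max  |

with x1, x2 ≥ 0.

Primal max cᵀx s.t. Ax ≤ b, x ≥ 0  →  Dual min bᵀy s.t. Aᵀy ≥ c, y ≥ 0.

Minimize: z = 75y1 + 54y2 + 54y3 + 44y4

Subject to:
  5y1 + 4y2 + 4y3 + 3y4 ≥ 7
  3y1 + 2y2 + y3 + 2y4 ≥ 4
  y1, y2, y3, y4 ≥ 0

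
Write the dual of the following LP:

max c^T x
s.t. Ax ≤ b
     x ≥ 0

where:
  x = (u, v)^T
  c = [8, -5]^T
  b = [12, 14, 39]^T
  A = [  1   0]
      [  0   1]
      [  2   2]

Primal max cᵀx s.t. Ax ≤ b, x ≥ 0  →  Dual min bᵀy s.t. Aᵀy ≥ c, y ≥ 0.

Minimize: z = 12y1 + 14y2 + 39y3

Subject to:
  y1 + 2y3 ≥ 8
  y2 + 2y3 ≥ -5
  y1, y2, y3 ≥ 0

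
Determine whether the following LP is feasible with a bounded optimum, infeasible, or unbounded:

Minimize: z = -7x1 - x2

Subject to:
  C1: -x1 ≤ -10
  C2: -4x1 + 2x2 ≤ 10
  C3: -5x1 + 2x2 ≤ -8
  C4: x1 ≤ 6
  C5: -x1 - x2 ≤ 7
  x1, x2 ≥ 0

Infeasible (no feasible solution exists)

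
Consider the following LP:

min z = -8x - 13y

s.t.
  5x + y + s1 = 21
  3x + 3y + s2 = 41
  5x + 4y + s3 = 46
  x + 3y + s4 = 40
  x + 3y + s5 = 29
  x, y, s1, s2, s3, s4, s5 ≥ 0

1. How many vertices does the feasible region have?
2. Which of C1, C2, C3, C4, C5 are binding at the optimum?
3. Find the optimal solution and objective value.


1. 5
2. C3, C5
3. x = 2, y = 9, z = -133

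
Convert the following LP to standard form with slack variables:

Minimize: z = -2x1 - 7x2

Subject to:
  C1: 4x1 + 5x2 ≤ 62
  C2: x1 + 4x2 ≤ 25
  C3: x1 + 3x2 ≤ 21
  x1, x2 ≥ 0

min z = -2x1 - 7x2

s.t.
  4x1 + 5x2 + s1 = 62
  x1 + 4x2 + s2 = 25
  x1 + 3x2 + s3 = 21
  x1, x2, s1, s2, s3 ≥ 0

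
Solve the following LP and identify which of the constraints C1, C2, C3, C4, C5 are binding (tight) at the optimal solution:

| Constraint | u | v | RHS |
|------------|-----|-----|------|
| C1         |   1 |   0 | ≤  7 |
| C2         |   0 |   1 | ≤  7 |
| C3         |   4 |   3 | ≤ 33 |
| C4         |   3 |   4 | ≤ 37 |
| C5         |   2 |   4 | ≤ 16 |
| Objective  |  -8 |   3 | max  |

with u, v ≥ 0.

At u = 0, v = 4, compute slack b - a·x for each constraint:
  C1: 7 − 0 = 7  (slack)
  C2: 7 − 4 = 3  (slack)
  C3: 33 − 12 = 21  (slack)
  C4: 37 − 16 = 21  (slack)
  C5: 16 − 16 = 0  (binding)

Optimal: u = 0, v = 4
Binding: C5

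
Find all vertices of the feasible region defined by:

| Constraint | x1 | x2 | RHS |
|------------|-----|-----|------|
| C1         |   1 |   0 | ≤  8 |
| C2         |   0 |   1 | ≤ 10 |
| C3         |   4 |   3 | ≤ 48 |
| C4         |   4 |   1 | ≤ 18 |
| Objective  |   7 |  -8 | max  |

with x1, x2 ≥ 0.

(0, 0), (4.5, 0), (2, 10), (0, 10)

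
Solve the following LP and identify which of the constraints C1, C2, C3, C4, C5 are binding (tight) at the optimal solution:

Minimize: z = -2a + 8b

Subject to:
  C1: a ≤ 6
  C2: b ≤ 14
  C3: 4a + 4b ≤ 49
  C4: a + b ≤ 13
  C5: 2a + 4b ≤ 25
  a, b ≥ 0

At a = 6, b = 0, compute slack b - a·x for each constraint:
  C1: 6 − 6 = 0  (binding)
  C2: 14 − 0 = 14  (slack)
  C3: 49 − 24 = 25  (slack)
  C4: 13 − 6 = 7  (slack)
  C5: 25 − 12 = 13  (slack)

Optimal: a = 6, b = 0
Binding: C1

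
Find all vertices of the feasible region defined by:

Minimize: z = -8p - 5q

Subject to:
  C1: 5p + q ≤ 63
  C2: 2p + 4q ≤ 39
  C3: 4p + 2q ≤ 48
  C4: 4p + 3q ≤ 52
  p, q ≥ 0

(0, 0), (12, 0), (10, 4), (9.1, 5.2), (0, 9.75)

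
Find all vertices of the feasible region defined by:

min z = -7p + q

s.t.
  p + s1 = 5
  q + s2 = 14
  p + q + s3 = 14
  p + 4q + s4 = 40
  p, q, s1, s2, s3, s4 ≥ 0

(0, 0), (5, 0), (5, 8.75), (0, 10)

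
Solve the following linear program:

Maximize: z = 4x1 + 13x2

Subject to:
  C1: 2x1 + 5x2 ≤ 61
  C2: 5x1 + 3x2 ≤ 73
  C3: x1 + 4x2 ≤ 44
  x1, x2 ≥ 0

Evaluate the objective at each vertex of the feasible region:
  z(0, 0) = 0
  z(14.6, 0) = 58.4
  z(9.579, 8.368) = 147.1
  z(8, 9) = 149  ←
  z(0, 11) = 143
The maximum is at x1 = 8, x2 = 9.

x1 = 8, x2 = 9, z = 149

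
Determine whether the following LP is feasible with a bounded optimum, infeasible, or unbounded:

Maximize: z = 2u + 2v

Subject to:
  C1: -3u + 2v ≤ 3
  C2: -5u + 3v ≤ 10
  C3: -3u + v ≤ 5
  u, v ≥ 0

Unbounded (objective can increase without bound)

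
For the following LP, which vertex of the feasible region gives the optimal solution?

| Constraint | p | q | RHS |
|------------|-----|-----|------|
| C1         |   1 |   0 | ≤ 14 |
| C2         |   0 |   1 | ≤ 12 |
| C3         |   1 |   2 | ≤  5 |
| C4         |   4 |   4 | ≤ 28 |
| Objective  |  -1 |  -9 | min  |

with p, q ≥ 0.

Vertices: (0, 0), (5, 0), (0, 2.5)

Evaluate the objective at each vertex of the feasible region:
  z(0, 0) = 0
  z(5, 0) = -5
  z(0, 2.5) = -22.5  ←
The minimum is at p = 0, q = 2.5.

(0, 2.5)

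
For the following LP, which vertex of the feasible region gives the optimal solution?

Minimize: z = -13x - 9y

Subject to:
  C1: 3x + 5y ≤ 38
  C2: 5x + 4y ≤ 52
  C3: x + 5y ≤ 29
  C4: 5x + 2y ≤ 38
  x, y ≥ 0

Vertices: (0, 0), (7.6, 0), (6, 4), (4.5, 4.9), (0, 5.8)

Evaluate the objective at each vertex of the feasible region:
  z(0, 0) = 0
  z(7.6, 0) = -98.8
  z(6, 4) = -114  ←
  z(4.5, 4.9) = -102.6
  z(0, 5.8) = -52.2
The minimum is at x = 6, y = 4.

(6, 4)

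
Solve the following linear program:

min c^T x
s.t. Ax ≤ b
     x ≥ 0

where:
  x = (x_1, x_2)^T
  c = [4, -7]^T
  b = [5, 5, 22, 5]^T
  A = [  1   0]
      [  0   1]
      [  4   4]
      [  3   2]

Evaluate the objective at each vertex of the feasible region:
  z(0, 0) = 0
  z(1.667, 0) = 6.667
  z(0, 2.5) = -17.5  ←
The minimum is at x_1 = 0, x_2 = 2.5.

x_1 = 0, x_2 = 2.5, z = -17.5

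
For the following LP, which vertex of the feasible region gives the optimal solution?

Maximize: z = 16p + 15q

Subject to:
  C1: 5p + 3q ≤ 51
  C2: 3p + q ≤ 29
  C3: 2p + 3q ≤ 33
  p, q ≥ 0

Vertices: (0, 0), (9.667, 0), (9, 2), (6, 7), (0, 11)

Evaluate the objective at each vertex of the feasible region:
  z(0, 0) = 0
  z(9.667, 0) = 154.7
  z(9, 2) = 174
  z(6, 7) = 201  ←
  z(0, 11) = 165
The maximum is at p = 6, q = 7.

(6, 7)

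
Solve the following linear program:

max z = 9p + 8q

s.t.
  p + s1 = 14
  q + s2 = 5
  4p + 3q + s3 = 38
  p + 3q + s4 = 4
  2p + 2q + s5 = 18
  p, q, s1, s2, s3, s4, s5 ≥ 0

Evaluate the objective at each vertex of the feasible region:
  z(0, 0) = 0
  z(4, 0) = 36  ←
  z(0, 1.333) = 10.67
The maximum is at p = 4, q = 0.

p = 4, q = 0, z = 36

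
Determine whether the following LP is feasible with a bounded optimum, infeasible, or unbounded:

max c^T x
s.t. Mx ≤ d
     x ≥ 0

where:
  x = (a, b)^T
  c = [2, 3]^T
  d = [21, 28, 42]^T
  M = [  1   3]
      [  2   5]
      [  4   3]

Feasible with a bounded optimal solution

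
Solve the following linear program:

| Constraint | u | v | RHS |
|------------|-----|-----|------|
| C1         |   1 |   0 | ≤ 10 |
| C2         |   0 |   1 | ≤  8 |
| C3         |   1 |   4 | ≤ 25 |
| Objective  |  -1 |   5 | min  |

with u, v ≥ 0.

Evaluate the objective at each vertex of the feasible region:
  z(0, 0) = 0
  z(10, 0) = -10  ←
  z(10, 3.75) = 8.75
  z(0, 6.25) = 31.25
The minimum is at u = 10, v = 0.

u = 10, v = 0, z = -10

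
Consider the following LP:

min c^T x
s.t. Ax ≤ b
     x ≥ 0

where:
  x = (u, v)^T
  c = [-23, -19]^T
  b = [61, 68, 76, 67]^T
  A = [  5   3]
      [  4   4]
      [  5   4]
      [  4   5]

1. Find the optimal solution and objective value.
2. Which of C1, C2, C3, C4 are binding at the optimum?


1. u = 8, v = 7, z = -317
2. C1, C4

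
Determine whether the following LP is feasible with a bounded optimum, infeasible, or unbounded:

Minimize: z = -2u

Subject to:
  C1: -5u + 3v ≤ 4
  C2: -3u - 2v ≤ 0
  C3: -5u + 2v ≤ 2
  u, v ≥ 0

Unbounded (objective can decrease without bound)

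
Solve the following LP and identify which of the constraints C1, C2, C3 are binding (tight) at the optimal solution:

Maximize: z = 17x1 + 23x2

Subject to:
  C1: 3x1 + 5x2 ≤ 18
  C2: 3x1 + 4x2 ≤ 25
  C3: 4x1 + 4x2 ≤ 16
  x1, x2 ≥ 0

At x1 = 1, x2 = 3, compute slack b - a·x for each constraint:
  C1: 18 − 18 = 0  (binding)
  C2: 25 − 15 = 10  (slack)
  C3: 16 − 16 = 0  (binding)

Optimal: x1 = 1, x2 = 3
Binding: C1, C3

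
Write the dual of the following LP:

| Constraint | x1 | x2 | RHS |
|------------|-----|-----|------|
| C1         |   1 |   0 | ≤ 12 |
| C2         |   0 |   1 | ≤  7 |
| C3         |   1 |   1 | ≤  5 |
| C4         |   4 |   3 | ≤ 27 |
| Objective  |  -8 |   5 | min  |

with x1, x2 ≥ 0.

Primal min cᵀx s.t. Ax ≤ b, x ≥ 0  →  Dual max −bᵀy s.t. Aᵀy ≥ −c, y ≥ 0.

Maximize: z = -12y1 - 7y2 - 5y3 - 27y4

Subject to:
  y1 + y3 + 4y4 ≥ 8
  y2 + y3 + 3y4 ≥ -5
  y1, y2, y3, y4 ≥ 0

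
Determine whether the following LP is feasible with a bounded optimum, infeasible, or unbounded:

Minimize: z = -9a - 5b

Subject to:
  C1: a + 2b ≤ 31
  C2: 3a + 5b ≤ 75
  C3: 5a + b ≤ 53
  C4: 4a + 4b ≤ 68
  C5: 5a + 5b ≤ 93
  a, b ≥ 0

Feasible with a bounded optimal solution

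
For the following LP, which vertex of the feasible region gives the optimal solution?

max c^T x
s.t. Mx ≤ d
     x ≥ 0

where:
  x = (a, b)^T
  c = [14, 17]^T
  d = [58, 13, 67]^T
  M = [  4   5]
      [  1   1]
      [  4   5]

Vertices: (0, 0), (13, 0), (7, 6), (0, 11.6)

Evaluate the objective at each vertex of the feasible region:
  z(0, 0) = 0
  z(13, 0) = 182
  z(7, 6) = 200  ←
  z(0, 11.6) = 197.2
The maximum is at a = 7, b = 6.

(7, 6)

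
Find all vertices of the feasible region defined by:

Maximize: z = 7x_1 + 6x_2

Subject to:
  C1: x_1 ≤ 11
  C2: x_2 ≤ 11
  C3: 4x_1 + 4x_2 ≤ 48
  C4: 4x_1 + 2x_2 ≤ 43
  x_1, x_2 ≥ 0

(0, 0), (10.75, 0), (9.5, 2.5), (1, 11), (0, 11)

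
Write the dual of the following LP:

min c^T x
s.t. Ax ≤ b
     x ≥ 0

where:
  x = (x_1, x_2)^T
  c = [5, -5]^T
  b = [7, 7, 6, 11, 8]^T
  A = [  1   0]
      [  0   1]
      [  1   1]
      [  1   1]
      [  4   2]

Primal min cᵀx s.t. Ax ≤ b, x ≥ 0  →  Dual max −bᵀy s.t. Aᵀy ≥ −c, y ≥ 0.

Maximize: z = -7y1 - 7y2 - 6y3 - 11y4 - 8y5

Subject to:
  y1 + y3 + y4 + 4y5 ≥ -5
  y2 + y3 + y4 + 2y5 ≥ 5
  y1, y2, y3, y4, y5 ≥ 0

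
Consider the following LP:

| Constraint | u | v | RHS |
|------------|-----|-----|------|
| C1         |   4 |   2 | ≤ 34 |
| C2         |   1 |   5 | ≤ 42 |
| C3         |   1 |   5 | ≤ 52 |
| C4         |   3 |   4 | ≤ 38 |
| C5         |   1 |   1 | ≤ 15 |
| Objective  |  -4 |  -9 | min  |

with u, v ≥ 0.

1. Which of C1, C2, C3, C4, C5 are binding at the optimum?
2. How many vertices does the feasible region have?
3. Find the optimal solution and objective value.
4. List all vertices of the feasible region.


1. C2, C4
2. 5
3. u = 2, v = 8, z = -80
4. (0, 0), (8.5, 0), (6, 5), (2, 8), (0, 8.4)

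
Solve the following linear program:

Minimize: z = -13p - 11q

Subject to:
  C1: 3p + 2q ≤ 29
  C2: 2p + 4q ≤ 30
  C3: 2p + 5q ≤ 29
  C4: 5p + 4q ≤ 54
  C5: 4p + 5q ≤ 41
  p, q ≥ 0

Evaluate the objective at each vertex of the feasible region:
  z(0, 0) = 0
  z(9.667, 0) = -125.7
  z(9, 1) = -128  ←
  z(6, 3.4) = -115.4
  z(0, 5.8) = -63.8
The minimum is at p = 9, q = 1.

p = 9, q = 1, z = -128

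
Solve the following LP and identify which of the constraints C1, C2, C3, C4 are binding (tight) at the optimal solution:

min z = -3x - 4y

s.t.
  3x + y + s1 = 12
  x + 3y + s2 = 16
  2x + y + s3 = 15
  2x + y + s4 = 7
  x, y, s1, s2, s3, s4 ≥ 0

At x = 1, y = 5, compute slack b - a·x for each constraint:
  C1: 12 − 8 = 4  (slack)
  C2: 16 − 16 = 0  (binding)
  C3: 15 − 7 = 8  (slack)
  C4: 7 − 7 = 0  (binding)

Optimal: x = 1, y = 5
Binding: C2, C4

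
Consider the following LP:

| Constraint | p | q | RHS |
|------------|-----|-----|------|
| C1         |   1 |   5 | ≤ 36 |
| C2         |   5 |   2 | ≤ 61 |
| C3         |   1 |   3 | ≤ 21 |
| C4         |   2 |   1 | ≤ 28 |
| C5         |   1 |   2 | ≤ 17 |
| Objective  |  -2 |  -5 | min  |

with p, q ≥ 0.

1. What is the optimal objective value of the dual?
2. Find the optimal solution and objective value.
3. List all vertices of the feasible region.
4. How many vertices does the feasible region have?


1. -38
2. p = 9, q = 4, z = -38
3. (0, 0), (12.2, 0), (11, 3), (9, 4), (0, 7)
4. 5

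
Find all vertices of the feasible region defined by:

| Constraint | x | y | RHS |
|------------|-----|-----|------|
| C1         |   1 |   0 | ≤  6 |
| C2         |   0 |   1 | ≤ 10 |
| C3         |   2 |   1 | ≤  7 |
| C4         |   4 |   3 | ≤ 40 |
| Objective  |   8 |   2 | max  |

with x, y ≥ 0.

(0, 0), (3.5, 0), (0, 7)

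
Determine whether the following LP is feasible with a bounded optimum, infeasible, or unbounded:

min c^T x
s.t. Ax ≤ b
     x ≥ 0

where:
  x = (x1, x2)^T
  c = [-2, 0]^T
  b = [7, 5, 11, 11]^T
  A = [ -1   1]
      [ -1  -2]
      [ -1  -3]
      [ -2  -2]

Unbounded (objective can decrease without bound)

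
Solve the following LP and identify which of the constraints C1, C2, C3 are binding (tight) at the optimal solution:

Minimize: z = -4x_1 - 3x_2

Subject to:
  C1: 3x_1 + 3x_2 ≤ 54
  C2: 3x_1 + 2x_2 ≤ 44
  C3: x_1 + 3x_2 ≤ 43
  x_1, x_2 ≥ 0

At x_1 = 8, x_2 = 10, compute slack b - a·x for each constraint:
  C1: 54 − 54 = 0  (binding)
  C2: 44 − 44 = 0  (binding)
  C3: 43 − 38 = 5  (slack)

Optimal: x_1 = 8, x_2 = 10
Binding: C1, C2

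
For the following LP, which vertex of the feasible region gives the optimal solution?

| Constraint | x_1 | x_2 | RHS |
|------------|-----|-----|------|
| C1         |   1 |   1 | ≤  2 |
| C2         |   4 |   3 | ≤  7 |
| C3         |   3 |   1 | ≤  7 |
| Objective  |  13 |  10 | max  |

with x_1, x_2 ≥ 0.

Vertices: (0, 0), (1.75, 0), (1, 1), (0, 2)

Evaluate the objective at each vertex of the feasible region:
  z(0, 0) = 0
  z(1.75, 0) = 22.75
  z(1, 1) = 23  ←
  z(0, 2) = 20
The maximum is at x_1 = 1, x_2 = 1.

(1, 1)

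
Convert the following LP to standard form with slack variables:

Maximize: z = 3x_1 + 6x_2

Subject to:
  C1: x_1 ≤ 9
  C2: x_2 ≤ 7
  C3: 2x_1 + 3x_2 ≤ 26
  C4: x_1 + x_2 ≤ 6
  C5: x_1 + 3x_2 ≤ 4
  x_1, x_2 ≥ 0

max z = 3x_1 + 6x_2

s.t.
  x_1 + s1 = 9
  x_2 + s2 = 7
  2x_1 + 3x_2 + s3 = 26
  x_1 + x_2 + s4 = 6
  x_1 + 3x_2 + s5 = 4
  x_1, x_2, s1, s2, s3, s4, s5 ≥ 0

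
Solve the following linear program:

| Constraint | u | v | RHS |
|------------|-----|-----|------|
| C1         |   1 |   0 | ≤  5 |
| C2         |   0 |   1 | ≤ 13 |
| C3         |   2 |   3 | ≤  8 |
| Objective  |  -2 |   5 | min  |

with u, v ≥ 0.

Evaluate the objective at each vertex of the feasible region:
  z(0, 0) = 0
  z(4, 0) = -8  ←
  z(0, 2.667) = 13.33
The minimum is at u = 4, v = 0.

u = 4, v = 0, z = -8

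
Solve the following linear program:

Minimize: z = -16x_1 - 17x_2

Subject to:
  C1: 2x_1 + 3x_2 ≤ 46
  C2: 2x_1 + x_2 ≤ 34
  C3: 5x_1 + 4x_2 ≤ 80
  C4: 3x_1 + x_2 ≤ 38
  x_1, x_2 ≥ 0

Evaluate the objective at each vertex of the feasible region:
  z(0, 0) = 0
  z(12.67, 0) = -202.7
  z(10.29, 7.143) = -286
  z(8, 10) = -298  ←
  z(0, 15.33) = -260.7
The minimum is at x_1 = 8, x_2 = 10.

x_1 = 8, x_2 = 10, z = -298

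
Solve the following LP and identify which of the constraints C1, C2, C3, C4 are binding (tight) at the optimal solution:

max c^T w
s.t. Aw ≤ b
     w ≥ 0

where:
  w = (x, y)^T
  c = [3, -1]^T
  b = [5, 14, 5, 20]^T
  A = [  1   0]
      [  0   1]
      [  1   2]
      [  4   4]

At x = 5, y = 0, compute slack b - a·x for each constraint:
  C1: 5 − 5 = 0  (binding)
  C2: 14 − 0 = 14  (slack)
  C3: 5 − 5 = 0  (binding)
  C4: 20 − 20 = 0  (binding)

Optimal: x = 5, y = 0
Binding: C1, C3, C4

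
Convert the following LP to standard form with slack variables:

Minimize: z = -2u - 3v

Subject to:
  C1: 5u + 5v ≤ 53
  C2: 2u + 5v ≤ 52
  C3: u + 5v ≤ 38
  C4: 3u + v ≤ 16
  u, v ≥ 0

min z = -2u - 3v

s.t.
  5u + 5v + s1 = 53
  2u + 5v + s2 = 52
  u + 5v + s3 = 38
  3u + v + s4 = 16
  u, v, s1, s2, s3, s4 ≥ 0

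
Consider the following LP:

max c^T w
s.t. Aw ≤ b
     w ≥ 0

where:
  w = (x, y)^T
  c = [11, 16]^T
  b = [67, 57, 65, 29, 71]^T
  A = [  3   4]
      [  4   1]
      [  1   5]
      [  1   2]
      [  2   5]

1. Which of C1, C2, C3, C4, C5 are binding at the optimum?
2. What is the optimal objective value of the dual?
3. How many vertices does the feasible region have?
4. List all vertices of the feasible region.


1. C1, C4
2. 259
3. 6
4. (0, 0), (14.25, 0), (12.38, 7.462), (9, 10), (5, 12), (0, 13)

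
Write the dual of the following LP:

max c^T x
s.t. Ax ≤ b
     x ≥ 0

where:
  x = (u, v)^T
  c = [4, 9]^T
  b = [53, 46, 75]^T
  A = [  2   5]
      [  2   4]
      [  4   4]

Primal max cᵀx s.t. Ax ≤ b, x ≥ 0  →  Dual min bᵀy s.t. Aᵀy ≥ c, y ≥ 0.

Minimize: z = 53y1 + 46y2 + 75y3

Subject to:
  2y1 + 2y2 + 4y3 ≥ 4
  5y1 + 4y2 + 4y3 ≥ 9
  y1, y2, y3 ≥ 0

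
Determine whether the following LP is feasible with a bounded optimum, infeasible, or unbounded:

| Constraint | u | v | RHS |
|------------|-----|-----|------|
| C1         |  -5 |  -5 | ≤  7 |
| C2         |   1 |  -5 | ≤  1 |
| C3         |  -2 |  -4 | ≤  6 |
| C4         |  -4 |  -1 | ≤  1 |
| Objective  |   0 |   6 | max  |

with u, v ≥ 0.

Unbounded (objective can increase without bound)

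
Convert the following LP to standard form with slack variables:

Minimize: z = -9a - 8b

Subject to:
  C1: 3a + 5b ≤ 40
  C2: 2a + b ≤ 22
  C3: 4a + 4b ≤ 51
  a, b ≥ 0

min z = -9a - 8b

s.t.
  3a + 5b + s1 = 40
  2a + b + s2 = 22
  4a + 4b + s3 = 51
  a, b, s1, s2, s3 ≥ 0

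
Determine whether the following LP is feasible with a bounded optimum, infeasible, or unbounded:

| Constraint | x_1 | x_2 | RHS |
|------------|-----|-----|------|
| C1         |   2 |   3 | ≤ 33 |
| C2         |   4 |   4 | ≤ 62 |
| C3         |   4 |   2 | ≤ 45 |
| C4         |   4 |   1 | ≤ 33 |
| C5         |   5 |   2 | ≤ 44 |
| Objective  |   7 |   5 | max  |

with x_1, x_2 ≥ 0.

Feasible with a bounded optimal solution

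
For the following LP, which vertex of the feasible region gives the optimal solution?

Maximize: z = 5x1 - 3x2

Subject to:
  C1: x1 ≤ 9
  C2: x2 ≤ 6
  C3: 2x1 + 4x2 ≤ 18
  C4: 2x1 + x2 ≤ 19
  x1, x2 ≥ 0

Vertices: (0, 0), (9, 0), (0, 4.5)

Evaluate the objective at each vertex of the feasible region:
  z(0, 0) = 0
  z(9, 0) = 45  ←
  z(0, 4.5) = -13.5
The maximum is at x1 = 9, x2 = 0.

(9, 0)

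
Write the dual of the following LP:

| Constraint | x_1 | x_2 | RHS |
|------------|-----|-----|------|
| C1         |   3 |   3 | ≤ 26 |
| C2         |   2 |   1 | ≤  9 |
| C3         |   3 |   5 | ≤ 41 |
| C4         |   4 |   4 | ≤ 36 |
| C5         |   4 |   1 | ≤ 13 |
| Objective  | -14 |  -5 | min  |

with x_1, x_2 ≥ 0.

Primal min cᵀx s.t. Ax ≤ b, x ≥ 0  →  Dual max −bᵀy s.t. Aᵀy ≥ −c, y ≥ 0.

Maximize: z = -26y1 - 9y2 - 41y3 - 36y4 - 13y5

Subject to:
  3y1 + 2y2 + 3y3 + 4y4 + 4y5 ≥ 14
  3y1 + y2 + 5y3 + 4y4 + y5 ≥ 5
  y1, y2, y3, y4, y5 ≥ 0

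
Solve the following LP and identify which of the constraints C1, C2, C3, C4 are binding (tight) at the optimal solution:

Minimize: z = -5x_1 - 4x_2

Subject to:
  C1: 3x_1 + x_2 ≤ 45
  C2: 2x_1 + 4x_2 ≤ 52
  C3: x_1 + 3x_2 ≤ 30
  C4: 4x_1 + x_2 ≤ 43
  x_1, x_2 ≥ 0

At x_1 = 9, x_2 = 7, compute slack b - a·x for each constraint:
  C1: 45 − 34 = 11  (slack)
  C2: 52 − 46 = 6  (slack)
  C3: 30 − 30 = 0  (binding)
  C4: 43 − 43 = 0  (binding)

Optimal: x_1 = 9, x_2 = 7
Binding: C3, C4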